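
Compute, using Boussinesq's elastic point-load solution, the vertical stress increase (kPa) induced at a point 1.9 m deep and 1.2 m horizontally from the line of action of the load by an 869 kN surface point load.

Boussinesq vertical stress below a point load on an elastic half-space:
Δσ_z = 3P/(2πz²) · [1 + (r/z)²]^(−5/2)
r/z = 1.2/1.9 = 0.63158; [1+(r/z)²]^(−5/2) = 0.43206.
Δσ_z = 3×869/(2π×1.9²) × 0.43206 = 114.94 × 0.43206 = 49.66 kPa

Δσ_z ≈ 49.7 kPa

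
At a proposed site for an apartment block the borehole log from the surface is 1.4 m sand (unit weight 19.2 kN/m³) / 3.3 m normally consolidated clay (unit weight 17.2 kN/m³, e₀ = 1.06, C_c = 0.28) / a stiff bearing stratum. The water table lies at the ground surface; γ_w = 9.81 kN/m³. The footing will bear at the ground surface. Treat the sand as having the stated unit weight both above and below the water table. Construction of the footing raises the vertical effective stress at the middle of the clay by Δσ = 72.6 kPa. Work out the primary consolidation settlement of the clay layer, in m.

Mid-depth of clay below the ground surface: z = 1.4 + 3.3/2 = 3.05 m.
Total vertical stress at mid-clay: σ_v = 19.2×1.4 + 17.2×1.65 = 55.26 kPa.
Pore pressure: u = 9.81×(3.05 − 0) = 29.921 kPa.
Initial effective stress: σ'_0 = σ_v − u = 55.26 − 29.921 = 25.339 kPa.
Final effective stress: σ'_f = σ'_0 + Δσ = 25.339 + 72.6 = 97.939 kPa.
Normally consolidated clay, so the full stress increment lies on the virgin compression line:
S_c = C_c·H/(1+e₀)·log₁₀(σ'_f/σ'_0) = 0.28×3.3/(1+1.06)×log₁₀(97.939/25.339)
    = 0.44854 × 0.58717 = 0.2634 m

S_c ≈ 0.263 m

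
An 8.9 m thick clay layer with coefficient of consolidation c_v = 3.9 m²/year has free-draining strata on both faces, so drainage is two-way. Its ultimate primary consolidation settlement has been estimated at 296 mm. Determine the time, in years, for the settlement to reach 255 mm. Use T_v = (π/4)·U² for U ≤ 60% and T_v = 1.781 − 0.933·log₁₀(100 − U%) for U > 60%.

t ≈ 3.64 years

Drainage path length: H_d = H/2 = 4.45 m (double drainage).
U = S(t)/S_ult = 255/296 = 0.8615.
U > 60%: T_v = 1.781 − 0.933·log₁₀(100 − 86.149) = 0.71599.
t = T_v·H_d²/c_v = 0.71599×4.45²/3.9 = 3.635 years.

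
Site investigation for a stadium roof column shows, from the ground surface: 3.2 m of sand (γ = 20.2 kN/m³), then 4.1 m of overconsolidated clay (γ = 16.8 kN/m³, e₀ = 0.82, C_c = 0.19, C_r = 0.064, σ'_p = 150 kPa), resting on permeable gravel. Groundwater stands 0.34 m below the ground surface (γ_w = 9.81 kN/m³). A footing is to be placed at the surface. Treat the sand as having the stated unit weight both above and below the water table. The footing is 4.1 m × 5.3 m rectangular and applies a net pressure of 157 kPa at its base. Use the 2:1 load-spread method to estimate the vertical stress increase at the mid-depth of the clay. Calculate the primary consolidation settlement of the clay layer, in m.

Mid-depth of clay below the ground surface: z = 3.2 + 4.1/2 = 5.25 m.
Total vertical stress at mid-clay: σ_v = 20.2×3.2 + 16.8×2.05 = 99.08 kPa.
Pore pressure: u = 9.81×(5.25 − 0.34) = 48.167 kPa.
Initial effective stress: σ'_0 = σ_v − u = 99.08 − 48.167 = 50.913 kPa.
Stress increase at mid-clay by the 2:1 spreading method:
Δσ = qBL/((B+z)(L+z)) = 157×4.1×5.3/((4.1+5.25)(5.3+5.25)) = 34.586 kPa
Final effective stress: σ'_f = 50.913 + 34.586 = 85.499 kPa.
σ'_f = 85.499 ≤ σ'_p = 150 kPa, so the clay remains overconsolidated and only the recompression index applies:
S_c = C_r·H/(1+e₀)·log₁₀(σ'_f/σ'_0) = 0.064×4.1/1.82×log₁₀(85.499/50.913)
    = 0.14417 × 0.22513 = 0.03246 m

S_c ≈ 0.0325 m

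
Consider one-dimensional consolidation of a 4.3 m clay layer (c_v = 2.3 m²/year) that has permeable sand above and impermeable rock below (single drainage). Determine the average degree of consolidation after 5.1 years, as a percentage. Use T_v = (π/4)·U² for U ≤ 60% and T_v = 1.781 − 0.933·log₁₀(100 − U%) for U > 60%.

U ≈ 83.1 %

Drainage path length: H_d = H = 4.3 m (single drainage).
T_v = c_v·t/H_d² = 2.3×5.1/4.3² = 0.6344.
T_v = 0.6344 corresponds to the U > 60% branch:
U = 1 − 10^((1.781 − T_v)/0.933)/100 = 0.8306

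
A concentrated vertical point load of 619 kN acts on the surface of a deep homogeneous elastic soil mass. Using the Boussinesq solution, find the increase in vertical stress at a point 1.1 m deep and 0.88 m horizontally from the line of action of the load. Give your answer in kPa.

Boussinesq vertical stress below a point load on an elastic half-space:
Δσ_z = 3P/(2πz²) · [1 + (r/z)²]^(−5/2)
r/z = 0.88/1.1 = 0.8; [1+(r/z)²]^(−5/2) = 0.29033.
Δσ_z = 3×619/(2π×1.1²) × 0.29033 = 244.26 × 0.29033 = 70.92 kPa

Δσ_z ≈ 70.9 kPa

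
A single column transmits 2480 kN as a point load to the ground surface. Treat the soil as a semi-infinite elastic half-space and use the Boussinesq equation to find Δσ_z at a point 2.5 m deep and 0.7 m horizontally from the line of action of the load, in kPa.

Δσ_z ≈ 157 kPa

Boussinesq vertical stress below a point load on an elastic half-space:
Δσ_z = 3P/(2πz²) · [1 + (r/z)²]^(−5/2)
r/z = 0.7/2.5 = 0.28; [1+(r/z)²]^(−5/2) = 0.82804.
Δσ_z = 3×2480/(2π×2.5²) × 0.82804 = 189.46 × 0.82804 = 156.9 kPa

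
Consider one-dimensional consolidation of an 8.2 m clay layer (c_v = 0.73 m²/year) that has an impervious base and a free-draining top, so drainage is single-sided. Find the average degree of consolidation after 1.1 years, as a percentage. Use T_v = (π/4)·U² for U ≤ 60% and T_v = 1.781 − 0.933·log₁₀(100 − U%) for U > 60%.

Drainage path length: H_d = H = 8.2 m (single drainage).
T_v = c_v·t/H_d² = 0.73×1.1/8.2² = 0.011942.
T_v = 0.011942 corresponds to the U ≤ 60% branch:
U = √(4T_v/π) = 0.1233

U ≈ 12.3 %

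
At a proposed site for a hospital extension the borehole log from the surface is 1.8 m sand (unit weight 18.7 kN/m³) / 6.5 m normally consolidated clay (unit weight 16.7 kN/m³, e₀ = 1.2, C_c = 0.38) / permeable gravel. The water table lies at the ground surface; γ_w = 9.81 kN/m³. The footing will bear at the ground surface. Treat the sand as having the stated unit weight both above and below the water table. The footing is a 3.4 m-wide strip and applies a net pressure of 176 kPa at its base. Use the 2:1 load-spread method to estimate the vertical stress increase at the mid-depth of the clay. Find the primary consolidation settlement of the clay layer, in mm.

S_c ≈ 510 mm

Mid-depth of clay below the ground surface: z = 1.8 + 6.5/2 = 5.05 m.
Total vertical stress at mid-clay: σ_v = 18.7×1.8 + 16.7×3.25 = 87.935 kPa.
Pore pressure: u = 9.81×(5.05 − 0) = 49.541 kPa.
Initial effective stress: σ'_0 = σ_v − u = 87.935 − 49.541 = 38.394 kPa.
Stress increase at mid-clay by the 2:1 spreading method:
Δσ = qB/(B+z) = 176×3.4/(3.4+5.05) = 70.817 kPa
Final effective stress: σ'_f = σ'_0 + Δσ = 38.394 + 70.817 = 109.21 kPa.
Normally consolidated clay, so the full stress increment lies on the virgin compression line:
S_c = C_c·H/(1+e₀)·log₁₀(σ'_f/σ'_0) = 0.38×6.5/(1+1.2)×log₁₀(109.21/38.394)
    = 1.1227 × 0.454 = 0.5097 m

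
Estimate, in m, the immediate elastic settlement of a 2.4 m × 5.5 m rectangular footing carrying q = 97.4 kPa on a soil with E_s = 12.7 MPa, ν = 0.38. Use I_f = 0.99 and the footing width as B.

S_e ≈ 0.0156 m

Immediate (elastic) settlement: S_e = q·B·(1−ν²)/E_s · I_f.
E_s = 12.7 MPa = 12700 kPa.
S_e = 97.4 × 2.4 × (1 − 0.38²) / 12700 × 0.99
    = 97.4 × 2.4 × 0.8556 / 12700 × 0.99
    = 0.01559 m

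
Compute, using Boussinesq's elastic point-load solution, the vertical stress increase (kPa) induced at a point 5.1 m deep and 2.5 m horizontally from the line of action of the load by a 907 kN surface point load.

Δσ_z ≈ 9.72 kPa

Boussinesq vertical stress below a point load on an elastic half-space:
Δσ_z = 3P/(2πz²) · [1 + (r/z)²]^(−5/2)
r/z = 2.5/5.1 = 0.4902; [1+(r/z)²]^(−5/2) = 0.5837.
Δσ_z = 3×907/(2π×5.1²) × 0.5837 = 16.65 × 0.5837 = 9.719 kPa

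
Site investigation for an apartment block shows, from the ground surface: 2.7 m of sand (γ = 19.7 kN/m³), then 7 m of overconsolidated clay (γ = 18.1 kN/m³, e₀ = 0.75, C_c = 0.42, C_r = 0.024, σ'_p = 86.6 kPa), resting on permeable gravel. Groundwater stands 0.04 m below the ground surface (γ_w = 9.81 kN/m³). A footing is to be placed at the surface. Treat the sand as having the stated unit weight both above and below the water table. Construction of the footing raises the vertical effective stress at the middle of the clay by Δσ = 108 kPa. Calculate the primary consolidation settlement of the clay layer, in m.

Mid-depth of clay below the ground surface: z = 2.7 + 7/2 = 6.2 m.
Total vertical stress at mid-clay: σ_v = 19.7×2.7 + 18.1×3.5 = 116.54 kPa.
Pore pressure: u = 9.81×(6.2 − 0.04) = 60.43 kPa.
Initial effective stress: σ'_0 = σ_v − u = 116.54 − 60.43 = 56.11 kPa.
Final effective stress: σ'_f = 56.11 + 108 = 164.11 kPa.
σ'_f = 164.11 > σ'_p = 86.6 kPa, so the stress path crosses the preconsolidation pressure — recompression up to σ'_p, then virgin compression beyond:
S_c = H/(1+e₀)·[C_r·log₁₀(σ'_p/σ'_0) + C_c·log₁₀(σ'_f/σ'_p)]
    = 7/1.75 × [0.024×log₁₀(86.6/56.11) + 0.42×log₁₀(164.11/86.6)]
    = 4 × [0.0045235 + 0.1166] = 0.4845 m

S_c ≈ 0.484 m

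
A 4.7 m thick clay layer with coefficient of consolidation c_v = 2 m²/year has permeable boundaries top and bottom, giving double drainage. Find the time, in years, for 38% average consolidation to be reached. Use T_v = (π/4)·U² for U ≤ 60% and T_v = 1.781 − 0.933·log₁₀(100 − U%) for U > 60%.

Drainage path length: H_d = H/2 = 2.35 m (double drainage).
U ≤ 60%: T_v = (π/4)·U² = (π/4)×0.38² = 0.11341.
t = T_v·H_d²/c_v = 0.11341×2.35²/2 = 0.3132 years.

t ≈ 0.313 years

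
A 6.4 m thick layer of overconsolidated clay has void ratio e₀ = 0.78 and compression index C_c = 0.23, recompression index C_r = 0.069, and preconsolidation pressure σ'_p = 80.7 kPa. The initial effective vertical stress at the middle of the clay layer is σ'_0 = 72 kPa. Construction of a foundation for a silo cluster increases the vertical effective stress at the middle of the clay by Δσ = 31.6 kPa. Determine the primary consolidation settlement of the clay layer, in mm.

Final effective stress: σ'_f = 72 + 31.6 = 103.6 kPa.
σ'_f = 103.6 > σ'_p = 80.7 kPa, so the stress path crosses the preconsolidation pressure — recompression up to σ'_p, then virgin compression beyond:
S_c = H/(1+e₀)·[C_r·log₁₀(σ'_p/σ'_0) + C_c·log₁₀(σ'_f/σ'_p)]
    = 6.4/1.78 × [0.069×log₁₀(80.7/72) + 0.23×log₁₀(103.6/80.7)]
    = 3.5955 × [0.0034183 + 0.024952] = 0.102 m

S_c ≈ 102 mm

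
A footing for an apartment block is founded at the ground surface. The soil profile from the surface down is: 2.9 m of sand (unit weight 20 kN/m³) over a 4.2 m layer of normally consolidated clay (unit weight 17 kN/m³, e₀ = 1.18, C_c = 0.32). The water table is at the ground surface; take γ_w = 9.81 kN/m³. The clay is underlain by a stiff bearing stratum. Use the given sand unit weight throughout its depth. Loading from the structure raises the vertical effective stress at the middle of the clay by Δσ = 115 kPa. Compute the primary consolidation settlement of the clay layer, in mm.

Mid-depth of clay below the ground surface: z = 2.9 + 4.2/2 = 5 m.
Total vertical stress at mid-clay: σ_v = 20×2.9 + 17×2.1 = 93.7 kPa.
Pore pressure: u = 9.81×(5 − 0) = 49.05 kPa.
Initial effective stress: σ'_0 = σ_v − u = 93.7 − 49.05 = 44.65 kPa.
Final effective stress: σ'_f = σ'_0 + Δσ = 44.65 + 115 = 159.65 kPa.
Normally consolidated clay, so the full stress increment lies on the virgin compression line:
S_c = C_c·H/(1+e₀)·log₁₀(σ'_f/σ'_0) = 0.32×4.2/(1+1.18)×log₁₀(159.65/44.65)
    = 0.61651 × 0.55335 = 0.3411 m

S_c ≈ 341 mm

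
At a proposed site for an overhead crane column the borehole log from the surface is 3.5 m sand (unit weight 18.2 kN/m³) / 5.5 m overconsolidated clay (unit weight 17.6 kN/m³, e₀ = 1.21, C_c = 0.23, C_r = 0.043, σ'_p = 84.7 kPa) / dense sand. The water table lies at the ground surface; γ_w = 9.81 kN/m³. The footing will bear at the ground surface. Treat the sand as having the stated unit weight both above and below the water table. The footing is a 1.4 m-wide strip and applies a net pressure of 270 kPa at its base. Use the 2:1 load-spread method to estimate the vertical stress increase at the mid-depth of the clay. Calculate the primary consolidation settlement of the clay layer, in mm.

Mid-depth of clay below the ground surface: z = 3.5 + 5.5/2 = 6.25 m.
Total vertical stress at mid-clay: σ_v = 18.2×3.5 + 17.6×2.75 = 112.1 kPa.
Pore pressure: u = 9.81×(6.25 − 0) = 61.312 kPa.
Initial effective stress: σ'_0 = σ_v − u = 112.1 − 61.312 = 50.788 kPa.
Stress increase at mid-clay by the 2:1 spreading method:
Δσ = qB/(B+z) = 270×1.4/(1.4+6.25) = 49.412 kPa
Final effective stress: σ'_f = 50.788 + 49.412 = 100.2 kPa.
σ'_f = 100.2 > σ'_p = 84.7 kPa, so the stress path crosses the preconsolidation pressure — recompression up to σ'_p, then virgin compression beyond:
S_c = H/(1+e₀)·[C_r·log₁₀(σ'_p/σ'_0) + C_c·log₁₀(σ'_f/σ'_p)]
    = 5.5/2.21 × [0.043×log₁₀(84.7/50.788) + 0.23×log₁₀(100.2/84.7)]
    = 2.4887 × [0.0095513 + 0.016786] = 0.06555 m

S_c ≈ 65.5 mm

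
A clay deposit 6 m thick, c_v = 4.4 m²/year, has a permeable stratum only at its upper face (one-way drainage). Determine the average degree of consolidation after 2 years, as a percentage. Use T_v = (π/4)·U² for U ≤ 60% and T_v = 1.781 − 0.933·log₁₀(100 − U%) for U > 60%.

U ≈ 55.8 %

Drainage path length: H_d = H = 6 m (single drainage).
T_v = c_v·t/H_d² = 4.4×2/6² = 0.24444.
T_v = 0.24444 corresponds to the U ≤ 60% branch:
U = √(4T_v/π) = 0.5579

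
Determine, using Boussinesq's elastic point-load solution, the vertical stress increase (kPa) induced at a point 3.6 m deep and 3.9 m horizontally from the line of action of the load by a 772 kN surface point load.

Δσ_z ≈ 4.08 kPa

Boussinesq vertical stress below a point load on an elastic half-space:
Δσ_z = 3P/(2πz²) · [1 + (r/z)²]^(−5/2)
r/z = 3.9/3.6 = 1.0833; [1+(r/z)²]^(−5/2) = 0.14356.
Δσ_z = 3×772/(2π×3.6²) × 0.14356 = 28.442 × 0.14356 = 4.083 kPa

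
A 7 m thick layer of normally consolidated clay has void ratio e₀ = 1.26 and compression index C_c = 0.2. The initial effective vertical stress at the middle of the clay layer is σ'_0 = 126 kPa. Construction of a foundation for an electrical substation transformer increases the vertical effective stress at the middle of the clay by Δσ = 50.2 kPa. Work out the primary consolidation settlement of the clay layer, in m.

S_c ≈ 0.0902 m

Final effective stress: σ'_f = σ'_0 + Δσ = 126 + 50.2 = 176.2 kPa.
Normally consolidated clay, so the full stress increment lies on the virgin compression line:
S_c = C_c·H/(1+e₀)·log₁₀(σ'_f/σ'_0) = 0.2×7/(1+1.26)×log₁₀(176.2/126)
    = 0.61947 × 0.14564 = 0.09022 m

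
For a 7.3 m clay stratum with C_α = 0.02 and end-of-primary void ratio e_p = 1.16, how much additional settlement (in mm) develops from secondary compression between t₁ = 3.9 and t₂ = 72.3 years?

Secondary compression: S_s = C_α·H/(1+e_p)·log₁₀(t₂/t₁)
S_s = 0.02×7.3/(1+1.16)×log₁₀(72.3/3.9)
    = 0.06759 × 1.268 = 0.08571 m

S_s ≈ 85.7 mm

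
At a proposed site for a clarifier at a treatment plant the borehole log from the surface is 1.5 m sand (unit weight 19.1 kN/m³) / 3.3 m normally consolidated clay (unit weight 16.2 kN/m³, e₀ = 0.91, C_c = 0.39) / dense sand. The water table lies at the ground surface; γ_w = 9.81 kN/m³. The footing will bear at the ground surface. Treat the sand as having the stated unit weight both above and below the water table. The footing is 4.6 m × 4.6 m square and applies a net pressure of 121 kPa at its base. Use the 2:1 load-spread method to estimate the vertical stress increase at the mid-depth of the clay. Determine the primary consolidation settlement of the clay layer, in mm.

S_c ≈ 295 mm

Mid-depth of clay below the ground surface: z = 1.5 + 3.3/2 = 3.15 m.
Total vertical stress at mid-clay: σ_v = 19.1×1.5 + 16.2×1.65 = 55.38 kPa.
Pore pressure: u = 9.81×(3.15 − 0) = 30.902 kPa.
Initial effective stress: σ'_0 = σ_v − u = 55.38 − 30.902 = 24.478 kPa.
Stress increase at mid-clay by the 2:1 spreading method:
Δσ = qBL/((B+z)(L+z)) = 121×4.6×4.6/((4.6+3.15)(4.6+3.15)) = 42.628 kPa
Final effective stress: σ'_f = σ'_0 + Δσ = 24.478 + 42.628 = 67.106 kPa.
Normally consolidated clay, so the full stress increment lies on the virgin compression line:
S_c = C_c·H/(1+e₀)·log₁₀(σ'_f/σ'_0) = 0.39×3.3/(1+0.91)×log₁₀(67.106/24.478)
    = 0.67382 × 0.43799 = 0.2951 m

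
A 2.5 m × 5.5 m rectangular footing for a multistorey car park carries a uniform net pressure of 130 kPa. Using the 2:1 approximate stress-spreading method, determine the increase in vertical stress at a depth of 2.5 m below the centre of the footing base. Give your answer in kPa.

Δσ_z ≈ 44.7 kPa

By the 2:1 method the load spreads at 1 horizontal : 2 vertical, so at depth z the loaded area has grown by z in each plan dimension:
Δσ = qBL/((B+z)(L+z)) = 130×2.5×5.5/((2.5+2.5)(5.5+2.5)) = 44.688 kPa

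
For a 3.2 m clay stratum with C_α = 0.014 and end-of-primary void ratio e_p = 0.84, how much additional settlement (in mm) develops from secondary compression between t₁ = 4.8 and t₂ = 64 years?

Secondary compression: S_s = C_α·H/(1+e_p)·log₁₀(t₂/t₁)
S_s = 0.014×3.2/(1+0.84)×log₁₀(64/4.8)
    = 0.02435 × 1.125 = 0.02739 m

S_s ≈ 27.4 mm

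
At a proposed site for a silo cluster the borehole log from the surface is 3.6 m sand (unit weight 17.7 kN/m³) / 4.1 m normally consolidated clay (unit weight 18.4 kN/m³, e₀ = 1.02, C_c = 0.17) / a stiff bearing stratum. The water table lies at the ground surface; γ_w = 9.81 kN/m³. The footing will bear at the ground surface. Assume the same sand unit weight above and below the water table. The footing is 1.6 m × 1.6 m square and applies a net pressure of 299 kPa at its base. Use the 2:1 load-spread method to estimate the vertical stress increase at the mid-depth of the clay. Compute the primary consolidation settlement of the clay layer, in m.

Mid-depth of clay below the ground surface: z = 3.6 + 4.1/2 = 5.65 m.
Total vertical stress at mid-clay: σ_v = 17.7×3.6 + 18.4×2.05 = 101.44 kPa.
Pore pressure: u = 9.81×(5.65 − 0) = 55.427 kPa.
Initial effective stress: σ'_0 = σ_v − u = 101.44 − 55.427 = 46.013 kPa.
Stress increase at mid-clay by the 2:1 spreading method:
Δσ = qBL/((B+z)(L+z)) = 299×1.6×1.6/((1.6+5.65)(1.6+5.65)) = 14.562 kPa
Final effective stress: σ'_f = σ'_0 + Δσ = 46.013 + 14.562 = 60.575 kPa.
Normally consolidated clay, so the full stress increment lies on the virgin compression line:
S_c = C_c·H/(1+e₀)·log₁₀(σ'_f/σ'_0) = 0.17×4.1/(1+1.02)×log₁₀(60.575/46.013)
    = 0.34505 × 0.11941 = 0.0412 m

S_c ≈ 0.0412 m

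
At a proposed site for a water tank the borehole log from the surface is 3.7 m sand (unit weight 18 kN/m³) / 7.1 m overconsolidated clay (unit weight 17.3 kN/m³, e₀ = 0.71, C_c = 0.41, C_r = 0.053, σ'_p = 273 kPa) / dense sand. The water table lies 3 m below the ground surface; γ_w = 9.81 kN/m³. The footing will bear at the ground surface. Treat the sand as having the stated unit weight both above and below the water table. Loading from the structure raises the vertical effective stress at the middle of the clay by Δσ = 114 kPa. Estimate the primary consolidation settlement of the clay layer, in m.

Mid-depth of clay below the ground surface: z = 3.7 + 7.1/2 = 7.25 m.
Total vertical stress at mid-clay: σ_v = 18×3.7 + 17.3×3.55 = 128.02 kPa.
Pore pressure: u = 9.81×(7.25 − 3) = 41.693 kPa.
Initial effective stress: σ'_0 = σ_v − u = 128.02 − 41.693 = 86.327 kPa.
Final effective stress: σ'_f = 86.327 + 114 = 200.33 kPa.
σ'_f = 200.33 ≤ σ'_p = 273 kPa, so the clay remains overconsolidated and only the recompression index applies:
S_c = C_r·H/(1+e₀)·log₁₀(σ'_f/σ'_0) = 0.053×7.1/1.71×log₁₀(200.33/86.327)
    = 0.22006 × 0.3656 = 0.08045 m

S_c ≈ 0.0805 m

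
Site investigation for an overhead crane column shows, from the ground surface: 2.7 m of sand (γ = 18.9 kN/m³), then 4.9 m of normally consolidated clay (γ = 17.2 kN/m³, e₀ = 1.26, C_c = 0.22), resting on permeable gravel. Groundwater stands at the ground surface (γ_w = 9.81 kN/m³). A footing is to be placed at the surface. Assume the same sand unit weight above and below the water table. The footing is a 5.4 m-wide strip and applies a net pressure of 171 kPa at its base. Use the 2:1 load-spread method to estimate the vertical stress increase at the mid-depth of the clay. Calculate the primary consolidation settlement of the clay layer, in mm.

S_c ≈ 231 mm

Mid-depth of clay below the ground surface: z = 2.7 + 4.9/2 = 5.15 m.
Total vertical stress at mid-clay: σ_v = 18.9×2.7 + 17.2×2.45 = 93.17 kPa.
Pore pressure: u = 9.81×(5.15 − 0) = 50.522 kPa.
Initial effective stress: σ'_0 = σ_v − u = 93.17 − 50.522 = 42.648 kPa.
Stress increase at mid-clay by the 2:1 spreading method:
Δσ = qB/(B+z) = 171×5.4/(5.4+5.15) = 87.526 kPa
Final effective stress: σ'_f = σ'_0 + Δσ = 42.648 + 87.526 = 130.17 kPa.
Normally consolidated clay, so the full stress increment lies on the virgin compression line:
S_c = C_c·H/(1+e₀)·log₁₀(σ'_f/σ'_0) = 0.22×4.9/(1+1.26)×log₁₀(130.17/42.648)
    = 0.47699 × 0.48461 = 0.2312 m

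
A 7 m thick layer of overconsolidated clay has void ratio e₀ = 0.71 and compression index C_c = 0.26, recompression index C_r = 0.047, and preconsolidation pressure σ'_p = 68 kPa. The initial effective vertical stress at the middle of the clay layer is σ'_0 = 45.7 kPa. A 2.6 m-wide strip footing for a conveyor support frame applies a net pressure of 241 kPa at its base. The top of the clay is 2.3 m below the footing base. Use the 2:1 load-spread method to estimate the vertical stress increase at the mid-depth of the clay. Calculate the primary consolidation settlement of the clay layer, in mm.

Mid-depth of clay below the footing base: z = 2.3 + 7/2 = 5.8 m.
Stress increase at mid-clay by the 2:1 spreading method:
Δσ = qB/(B+z) = 241×2.6/(2.6+5.8) = 74.595 kPa
Final effective stress: σ'_f = 45.7 + 74.595 = 120.3 kPa.
σ'_f = 120.3 > σ'_p = 68 kPa, so the stress path crosses the preconsolidation pressure — recompression up to σ'_p, then virgin compression beyond:
S_c = H/(1+e₀)·[C_r·log₁₀(σ'_p/σ'_0) + C_c·log₁₀(σ'_f/σ'_p)]
    = 7/1.71 × [0.047×log₁₀(68/45.7) + 0.26×log₁₀(120.3/68)]
    = 4.0936 × [0.0081119 + 0.064417] = 0.2969 m

S_c ≈ 297 mm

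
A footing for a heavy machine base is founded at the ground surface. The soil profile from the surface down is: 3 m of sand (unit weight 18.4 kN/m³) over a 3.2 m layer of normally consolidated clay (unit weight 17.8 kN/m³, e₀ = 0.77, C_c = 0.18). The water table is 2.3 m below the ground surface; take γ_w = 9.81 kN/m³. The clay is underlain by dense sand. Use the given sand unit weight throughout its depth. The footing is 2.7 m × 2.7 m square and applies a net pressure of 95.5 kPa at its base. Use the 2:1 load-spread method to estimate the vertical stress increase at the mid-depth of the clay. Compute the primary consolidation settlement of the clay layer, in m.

S_c ≈ 0.0274 m

Mid-depth of clay below the ground surface: z = 3 + 3.2/2 = 4.6 m.
Total vertical stress at mid-clay: σ_v = 18.4×3 + 17.8×1.6 = 83.68 kPa.
Pore pressure: u = 9.81×(4.6 − 2.3) = 22.563 kPa.
Initial effective stress: σ'_0 = σ_v − u = 83.68 − 22.563 = 61.117 kPa.
Stress increase at mid-clay by the 2:1 spreading method:
Δσ = qBL/((B+z)(L+z)) = 95.5×2.7×2.7/((2.7+4.6)(2.7+4.6)) = 13.064 kPa
Final effective stress: σ'_f = σ'_0 + Δσ = 61.117 + 13.064 = 74.181 kPa.
Normally consolidated clay, so the full stress increment lies on the virgin compression line:
S_c = C_c·H/(1+e₀)·log₁₀(σ'_f/σ'_0) = 0.18×3.2/(1+0.77)×log₁₀(74.181/61.117)
    = 0.32542 × 0.084131 = 0.02738 m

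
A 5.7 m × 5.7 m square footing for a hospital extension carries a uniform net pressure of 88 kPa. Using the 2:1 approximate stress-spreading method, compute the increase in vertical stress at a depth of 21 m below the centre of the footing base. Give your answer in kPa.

Δσ_z ≈ 4.01 kPa

By the 2:1 method the load spreads at 1 horizontal : 2 vertical, so at depth z the loaded area has grown by z in each plan dimension:
Δσ = qBL/((B+z)(L+z)) = 88×5.7×5.7/((5.7+21)(5.7+21)) = 4.0106 kPa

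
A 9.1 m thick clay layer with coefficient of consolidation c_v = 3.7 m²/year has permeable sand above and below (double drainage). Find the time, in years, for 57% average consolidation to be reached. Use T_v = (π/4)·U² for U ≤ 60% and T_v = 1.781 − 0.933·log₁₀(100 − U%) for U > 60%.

Drainage path length: H_d = H/2 = 4.55 m (double drainage).
U ≤ 60%: T_v = (π/4)·U² = (π/4)×0.57² = 0.25518.
t = T_v·H_d²/c_v = 0.25518×4.55²/3.7 = 1.428 years.

t ≈ 1.43 years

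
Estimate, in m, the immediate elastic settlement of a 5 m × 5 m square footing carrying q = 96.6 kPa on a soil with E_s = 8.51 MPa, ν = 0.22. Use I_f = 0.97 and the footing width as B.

S_e ≈ 0.0524 m

Immediate (elastic) settlement: S_e = q·B·(1−ν²)/E_s · I_f.
E_s = 8.51 MPa = 8510 kPa.
S_e = 96.6 × 5 × (1 − 0.22²) / 8510 × 0.97
    = 96.6 × 5 × 0.9516 / 8510 × 0.97
    = 0.05239 m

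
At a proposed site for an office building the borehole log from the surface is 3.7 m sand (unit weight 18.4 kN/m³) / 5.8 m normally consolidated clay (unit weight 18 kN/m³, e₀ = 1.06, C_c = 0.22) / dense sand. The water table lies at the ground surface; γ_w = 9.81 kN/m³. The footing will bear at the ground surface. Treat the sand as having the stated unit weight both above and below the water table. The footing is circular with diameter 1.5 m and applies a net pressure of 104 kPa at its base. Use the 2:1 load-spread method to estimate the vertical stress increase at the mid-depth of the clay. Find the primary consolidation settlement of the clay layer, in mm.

S_c ≈ 16.7 mm

Mid-depth of clay below the ground surface: z = 3.7 + 5.8/2 = 6.6 m.
Total vertical stress at mid-clay: σ_v = 18.4×3.7 + 18×2.9 = 120.28 kPa.
Pore pressure: u = 9.81×(6.6 − 0) = 64.746 kPa.
Initial effective stress: σ'_0 = σ_v − u = 120.28 − 64.746 = 55.534 kPa.
Stress increase at mid-clay by the 2:1 spreading method:
Δσ ≈ qD²/(D+z)² = 104×1.5²/(1.5+6.6)² = 3.5665 kPa
Final effective stress: σ'_f = σ'_0 + Δσ = 55.534 + 3.5665 = 59.1 kPa.
Normally consolidated clay, so the full stress increment lies on the virgin compression line:
S_c = C_c·H/(1+e₀)·log₁₀(σ'_f/σ'_0) = 0.22×5.8/(1+1.06)×log₁₀(59.1/55.534)
    = 0.61942 × 0.027029 = 0.01674 m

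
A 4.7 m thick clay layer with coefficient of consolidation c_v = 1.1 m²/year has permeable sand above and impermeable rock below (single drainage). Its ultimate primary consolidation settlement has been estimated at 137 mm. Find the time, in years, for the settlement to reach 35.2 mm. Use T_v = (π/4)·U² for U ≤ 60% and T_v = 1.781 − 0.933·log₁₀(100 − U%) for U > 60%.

t ≈ 1.04 years

Drainage path length: H_d = H = 4.7 m (single drainage).
U = S(t)/S_ult = 35.2/137 = 0.2569.
U ≤ 60%: T_v = (π/4)·U² = (π/4)×0.25693² = 0.051848.
t = T_v·H_d²/c_v = 0.051848×4.7²/1.1 = 1.041 years.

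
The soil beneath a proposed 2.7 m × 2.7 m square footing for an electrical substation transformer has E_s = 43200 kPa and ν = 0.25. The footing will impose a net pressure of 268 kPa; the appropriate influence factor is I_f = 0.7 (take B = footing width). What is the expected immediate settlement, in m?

S_e ≈ 0.011 m

Immediate (elastic) settlement: S_e = q·B·(1−ν²)/E_s · I_f.
S_e = 268 × 2.7 × (1 − 0.25²) / 43200 × 0.7
    = 268 × 2.7 × 0.9375 / 43200 × 0.7
    = 0.01099 m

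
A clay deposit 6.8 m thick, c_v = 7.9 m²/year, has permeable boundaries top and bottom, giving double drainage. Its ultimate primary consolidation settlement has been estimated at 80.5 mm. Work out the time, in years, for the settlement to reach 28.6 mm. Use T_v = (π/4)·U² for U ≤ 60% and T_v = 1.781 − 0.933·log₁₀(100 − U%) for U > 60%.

t ≈ 0.145 years

Drainage path length: H_d = H/2 = 3.4 m (double drainage).
U = S(t)/S_ult = 28.6/80.5 = 0.3553.
U ≤ 60%: T_v = (π/4)·U² = (π/4)×0.35528² = 0.099136.
t = T_v·H_d²/c_v = 0.099136×3.4²/7.9 = 0.1451 years.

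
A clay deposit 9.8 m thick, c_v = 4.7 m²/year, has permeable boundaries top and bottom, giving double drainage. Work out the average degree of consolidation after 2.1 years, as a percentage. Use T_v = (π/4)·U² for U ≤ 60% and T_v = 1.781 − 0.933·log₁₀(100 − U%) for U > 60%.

U ≈ 70.6 %

Drainage path length: H_d = H/2 = 4.9 m (double drainage).
T_v = c_v·t/H_d² = 4.7×2.1/4.9² = 0.41108.
T_v = 0.41108 corresponds to the U > 60% branch:
U = 1 − 10^((1.781 − T_v)/0.933)/100 = 0.706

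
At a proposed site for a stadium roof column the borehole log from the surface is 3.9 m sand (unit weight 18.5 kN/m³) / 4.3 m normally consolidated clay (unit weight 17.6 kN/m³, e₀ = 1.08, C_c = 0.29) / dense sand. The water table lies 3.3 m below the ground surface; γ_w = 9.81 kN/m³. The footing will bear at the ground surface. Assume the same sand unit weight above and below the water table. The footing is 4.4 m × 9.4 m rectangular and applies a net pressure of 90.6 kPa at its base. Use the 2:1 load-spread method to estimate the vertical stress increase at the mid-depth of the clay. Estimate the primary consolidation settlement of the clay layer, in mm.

S_c ≈ 64.2 mm

Mid-depth of clay below the ground surface: z = 3.9 + 4.3/2 = 6.05 m.
Total vertical stress at mid-clay: σ_v = 18.5×3.9 + 17.6×2.15 = 109.99 kPa.
Pore pressure: u = 9.81×(6.05 − 3.3) = 26.978 kPa.
Initial effective stress: σ'_0 = σ_v − u = 109.99 − 26.978 = 83.012 kPa.
Stress increase at mid-clay by the 2:1 spreading method:
Δσ = qBL/((B+z)(L+z)) = 90.6×4.4×9.4/((4.4+6.05)(9.4+6.05)) = 23.209 kPa
Final effective stress: σ'_f = σ'_0 + Δσ = 83.012 + 23.209 = 106.22 kPa.
Normally consolidated clay, so the full stress increment lies on the virgin compression line:
S_c = C_c·H/(1+e₀)·log₁₀(σ'_f/σ'_0) = 0.29×4.3/(1+1.08)×log₁₀(106.22/83.012)
    = 0.59952 × 0.10707 = 0.06419 m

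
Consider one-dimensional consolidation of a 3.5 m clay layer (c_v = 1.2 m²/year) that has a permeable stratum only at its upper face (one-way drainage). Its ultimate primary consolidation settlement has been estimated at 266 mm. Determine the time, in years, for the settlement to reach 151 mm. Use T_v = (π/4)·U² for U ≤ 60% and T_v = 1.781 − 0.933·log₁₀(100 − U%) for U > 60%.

t ≈ 2.58 years

Drainage path length: H_d = H = 3.5 m (single drainage).
U = S(t)/S_ult = 151/266 = 0.5677.
U ≤ 60%: T_v = (π/4)·U² = (π/4)×0.56767² = 0.25309.
t = T_v·H_d²/c_v = 0.25309×3.5²/1.2 = 2.584 years.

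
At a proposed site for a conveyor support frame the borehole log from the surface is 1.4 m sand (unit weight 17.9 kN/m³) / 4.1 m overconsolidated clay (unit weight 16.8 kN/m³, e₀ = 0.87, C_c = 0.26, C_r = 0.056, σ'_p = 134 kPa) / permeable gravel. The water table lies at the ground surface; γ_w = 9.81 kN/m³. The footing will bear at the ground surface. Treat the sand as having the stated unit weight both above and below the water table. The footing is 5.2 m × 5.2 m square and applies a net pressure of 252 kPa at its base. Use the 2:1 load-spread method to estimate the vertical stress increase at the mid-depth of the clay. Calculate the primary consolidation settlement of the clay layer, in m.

Mid-depth of clay below the ground surface: z = 1.4 + 4.1/2 = 3.45 m.
Total vertical stress at mid-clay: σ_v = 17.9×1.4 + 16.8×2.05 = 59.5 kPa.
Pore pressure: u = 9.81×(3.45 − 0) = 33.845 kPa.
Initial effective stress: σ'_0 = σ_v − u = 59.5 − 33.845 = 25.655 kPa.
Stress increase at mid-clay by the 2:1 spreading method:
Δσ = qBL/((B+z)(L+z)) = 252×5.2×5.2/((5.2+3.45)(5.2+3.45)) = 91.07 kPa
Final effective stress: σ'_f = 25.655 + 91.07 = 116.72 kPa.
σ'_f = 116.72 ≤ σ'_p = 134 kPa, so the clay remains overconsolidated and only the recompression index applies:
S_c = C_r·H/(1+e₀)·log₁₀(σ'_f/σ'_0) = 0.056×4.1/1.87×log₁₀(116.72/25.655)
    = 0.12278 × 0.65797 = 0.08079 m

S_c ≈ 0.0808 m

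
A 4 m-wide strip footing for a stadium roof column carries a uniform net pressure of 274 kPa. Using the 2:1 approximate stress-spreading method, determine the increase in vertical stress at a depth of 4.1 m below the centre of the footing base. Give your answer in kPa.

Δσ_z ≈ 135 kPa

By the 2:1 method the load spreads at 1 horizontal : 2 vertical, so at depth z the loaded area has grown by z in each plan dimension:
Δσ = qB/(B+z) = 274×4/(4+4.1) = 135.31 kPa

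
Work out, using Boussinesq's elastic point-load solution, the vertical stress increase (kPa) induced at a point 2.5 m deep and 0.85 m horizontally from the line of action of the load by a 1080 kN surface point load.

Δσ_z ≈ 62.8 kPa

Boussinesq vertical stress below a point load on an elastic half-space:
Δσ_z = 3P/(2πz²) · [1 + (r/z)²]^(−5/2)
r/z = 0.85/2.5 = 0.34; [1+(r/z)²]^(−5/2) = 0.76073.
Δσ_z = 3×1080/(2π×2.5²) × 0.76073 = 82.506 × 0.76073 = 62.76 kPa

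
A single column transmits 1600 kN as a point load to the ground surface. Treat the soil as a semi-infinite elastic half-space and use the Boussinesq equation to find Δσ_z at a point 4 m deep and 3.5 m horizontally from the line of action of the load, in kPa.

Boussinesq vertical stress below a point load on an elastic half-space:
Δσ_z = 3P/(2πz²) · [1 + (r/z)²]^(−5/2)
r/z = 3.5/4 = 0.875; [1+(r/z)²]^(−5/2) = 0.24141.
Δσ_z = 3×1600/(2π×4²) × 0.24141 = 47.746 × 0.24141 = 11.53 kPa

Δσ_z ≈ 11.5 kPa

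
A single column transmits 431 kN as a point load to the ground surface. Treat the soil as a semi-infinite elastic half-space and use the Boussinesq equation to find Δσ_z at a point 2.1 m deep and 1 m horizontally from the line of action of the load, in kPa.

Δσ_z ≈ 28 kPa

Boussinesq vertical stress below a point load on an elastic half-space:
Δσ_z = 3P/(2πz²) · [1 + (r/z)²]^(−5/2)
r/z = 1/2.1 = 0.47619; [1+(r/z)²]^(−5/2) = 0.59993.
Δσ_z = 3×431/(2π×2.1²) × 0.59993 = 46.664 × 0.59993 = 28 kPa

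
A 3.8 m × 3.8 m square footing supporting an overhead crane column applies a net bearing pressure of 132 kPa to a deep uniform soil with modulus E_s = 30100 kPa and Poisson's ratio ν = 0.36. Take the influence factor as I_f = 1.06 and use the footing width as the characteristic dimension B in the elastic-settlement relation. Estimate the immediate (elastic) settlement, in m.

S_e ≈ 0.0154 m

Immediate (elastic) settlement: S_e = q·B·(1−ν²)/E_s · I_f.
S_e = 132 × 3.8 × (1 − 0.36²) / 30100 × 1.06
    = 132 × 3.8 × 0.8704 / 30100 × 1.06
    = 0.01538 m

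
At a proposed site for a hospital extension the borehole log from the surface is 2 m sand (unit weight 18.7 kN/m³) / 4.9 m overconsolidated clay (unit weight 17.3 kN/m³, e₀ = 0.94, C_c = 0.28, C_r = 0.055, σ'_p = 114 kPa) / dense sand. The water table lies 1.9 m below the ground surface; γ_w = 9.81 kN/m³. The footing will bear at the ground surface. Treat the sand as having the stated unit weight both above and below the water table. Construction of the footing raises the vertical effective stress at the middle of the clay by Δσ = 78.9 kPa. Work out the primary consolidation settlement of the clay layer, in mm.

S_c ≈ 93.1 mm

Mid-depth of clay below the ground surface: z = 2 + 4.9/2 = 4.45 m.
Total vertical stress at mid-clay: σ_v = 18.7×2 + 17.3×2.45 = 79.785 kPa.
Pore pressure: u = 9.81×(4.45 − 1.9) = 25.015 kPa.
Initial effective stress: σ'_0 = σ_v − u = 79.785 − 25.015 = 54.77 kPa.
Final effective stress: σ'_f = 54.77 + 78.9 = 133.67 kPa.
σ'_f = 133.67 > σ'_p = 114 kPa, so the stress path crosses the preconsolidation pressure — recompression up to σ'_p, then virgin compression beyond:
S_c = H/(1+e₀)·[C_r·log₁₀(σ'_p/σ'_0) + C_c·log₁₀(σ'_f/σ'_p)]
    = 4.9/1.94 × [0.055×log₁₀(114/54.77) + 0.28×log₁₀(133.67/114)]
    = 2.5258 × [0.01751 + 0.019356] = 0.09312 m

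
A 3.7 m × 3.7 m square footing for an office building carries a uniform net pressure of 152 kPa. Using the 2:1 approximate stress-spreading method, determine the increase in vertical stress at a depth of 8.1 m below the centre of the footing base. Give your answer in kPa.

By the 2:1 method the load spreads at 1 horizontal : 2 vertical, so at depth z the loaded area has grown by z in each plan dimension:
Δσ = qBL/((B+z)(L+z)) = 152×3.7×3.7/((3.7+8.1)(3.7+8.1)) = 14.945 kPa

Δσ_z ≈ 14.9 kPa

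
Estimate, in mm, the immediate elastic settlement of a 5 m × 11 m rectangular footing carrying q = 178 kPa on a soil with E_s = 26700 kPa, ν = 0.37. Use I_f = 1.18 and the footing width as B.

Immediate (elastic) settlement: S_e = q·B·(1−ν²)/E_s · I_f.
S_e = 178 × 5 × (1 − 0.37²) / 26700 × 1.18
    = 178 × 5 × 0.8631 / 26700 × 1.18
    = 0.03395 m = 33.95 mm

S_e ≈ 33.9 mm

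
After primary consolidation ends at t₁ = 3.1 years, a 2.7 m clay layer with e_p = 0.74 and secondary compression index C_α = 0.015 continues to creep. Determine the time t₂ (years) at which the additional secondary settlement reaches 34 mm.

t₂ ≈ 89.6 years

S_s = C_α·H/(1+e_p)·log₁₀(t₂/t₁) ⇒ log₁₀(t₂/t₁) = S_s·(1+e_p)/(C_α·H).
log₁₀(t₂/t₁) = 0.034 × (1+0.74) / (0.015×2.7) = 1.461
t₂ = t₁ × 10^1.461 = 3.1 × 28.89 = 89.56 years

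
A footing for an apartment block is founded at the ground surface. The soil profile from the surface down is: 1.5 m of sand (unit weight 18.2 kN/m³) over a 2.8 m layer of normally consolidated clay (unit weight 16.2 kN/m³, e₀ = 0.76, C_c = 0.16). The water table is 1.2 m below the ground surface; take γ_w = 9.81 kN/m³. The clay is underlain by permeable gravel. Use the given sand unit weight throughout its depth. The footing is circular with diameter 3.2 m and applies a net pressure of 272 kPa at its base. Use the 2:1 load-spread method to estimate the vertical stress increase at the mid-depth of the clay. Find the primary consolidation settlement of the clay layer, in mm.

S_c ≈ 130 mm

Mid-depth of clay below the ground surface: z = 1.5 + 2.8/2 = 2.9 m.
Total vertical stress at mid-clay: σ_v = 18.2×1.5 + 16.2×1.4 = 49.98 kPa.
Pore pressure: u = 9.81×(2.9 − 1.2) = 16.677 kPa.
Initial effective stress: σ'_0 = σ_v − u = 49.98 − 16.677 = 33.303 kPa.
Stress increase at mid-clay by the 2:1 spreading method:
Δσ ≈ qD²/(D+z)² = 272×3.2²/(3.2+2.9)² = 74.853 kPa
Final effective stress: σ'_f = σ'_0 + Δσ = 33.303 + 74.853 = 108.16 kPa.
Normally consolidated clay, so the full stress increment lies on the virgin compression line:
S_c = C_c·H/(1+e₀)·log₁₀(σ'_f/σ'_0) = 0.16×2.8/(1+0.76)×log₁₀(108.16/33.303)
    = 0.25455 × 0.51158 = 0.1302 m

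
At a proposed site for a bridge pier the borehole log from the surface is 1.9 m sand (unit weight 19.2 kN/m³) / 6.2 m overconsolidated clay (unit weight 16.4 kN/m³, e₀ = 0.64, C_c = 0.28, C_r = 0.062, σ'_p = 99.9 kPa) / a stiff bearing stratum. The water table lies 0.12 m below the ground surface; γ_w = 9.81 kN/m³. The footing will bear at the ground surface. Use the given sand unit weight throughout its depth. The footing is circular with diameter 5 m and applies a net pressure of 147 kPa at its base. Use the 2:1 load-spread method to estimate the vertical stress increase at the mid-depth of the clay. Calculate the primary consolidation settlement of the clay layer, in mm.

S_c ≈ 67 mm

Mid-depth of clay below the ground surface: z = 1.9 + 6.2/2 = 5 m.
Total vertical stress at mid-clay: σ_v = 19.2×1.9 + 16.4×3.1 = 87.32 kPa.
Pore pressure: u = 9.81×(5 − 0.12) = 47.873 kPa.
Initial effective stress: σ'_0 = σ_v − u = 87.32 − 47.873 = 39.447 kPa.
Stress increase at mid-clay by the 2:1 spreading method:
Δσ ≈ qD²/(D+z)² = 147×5²/(5+5)² = 36.75 kPa
Final effective stress: σ'_f = 39.447 + 36.75 = 76.197 kPa.
σ'_f = 76.197 ≤ σ'_p = 99.9 kPa, so the clay remains overconsolidated and only the recompression index applies:
S_c = C_r·H/(1+e₀)·log₁₀(σ'_f/σ'_0) = 0.062×6.2/1.64×log₁₀(76.197/39.447)
    = 0.23439 × 0.28592 = 0.06702 m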